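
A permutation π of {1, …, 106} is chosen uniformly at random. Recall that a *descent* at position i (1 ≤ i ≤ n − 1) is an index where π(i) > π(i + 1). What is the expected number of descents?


Write X = Σ X_I over i = 1, …, 105, with X_I the indicator of one descent.
There are 105 indicators.
For each fixed i, the pair (π(i), π(i+1)) is a uniformly random ordered pair of distinct values from {1, …, 106}; by symmetry P[π(i) > π(i+1)] = 1/2.
By linearity: E[X] = 105 · (1/2) = (106 − 1) · (1/2) = 105/2 ≈ 52.500.

E[X] = 105/2 = 52.500.


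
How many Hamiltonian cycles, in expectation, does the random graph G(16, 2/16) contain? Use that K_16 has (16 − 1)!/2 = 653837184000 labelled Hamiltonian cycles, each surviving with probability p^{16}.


K_16 has (16 − 1)!/2 = 653837184000 labelled Hamiltonian cycles.
For each such Hamiltonian cycle H, let X_H = 1 if all 16 edges of H are present in G. Then P[X_H = 1] = p^{16} = (1/8)^{16} = 1/281474976710656.
By linearity: E[X] = Σ_H E[X_H] = 653837184000 · p^{16} = 653837184000 · 1/281474976710656 = 638512875/274877906944.
Numerically: E[X] ≈ 0.0023229.

E[X] = 653837184000 · (1/8)^{16} = 638512875/274877906944 ≈ 0.0023229.


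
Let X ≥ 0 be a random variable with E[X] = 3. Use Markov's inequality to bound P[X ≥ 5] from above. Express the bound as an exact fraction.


μ = E[X] = 3, a = 5.
Markov: P[X ≥ 5] ≤ μ/a = (3)/5 = 3/5.
Numerically: ≈ 0.600.
(Since a = 5 > μ = 3.000, the bound 3/5 is < 1 and informative.)

P[X ≥ 5] ≤ 3/5 ≈ 0.600.


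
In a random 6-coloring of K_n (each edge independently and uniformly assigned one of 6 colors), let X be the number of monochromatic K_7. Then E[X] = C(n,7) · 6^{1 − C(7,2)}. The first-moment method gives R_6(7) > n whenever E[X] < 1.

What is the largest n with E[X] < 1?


We need C(n, 7) · 6^{1 − 21} < 1, i.e. C(n, 7) < 6^{21 − 1} = 3656158440062976.
Check values of n near the boundary:
  n = 563: C(563, 7) = 3426622515769596; 3426622515769596 < 3656158440062976? YES
  n = 564: C(564, 7) = 3469685994423792; 3469685994423792 < 3656158440062976? YES
  n = 565: C(565, 7) = 3513212521235560; 3513212521235560 < 3656158440062976? YES
  n = 566: C(566, 7) = 3557206237959440; 3557206237959440 < 3656158440062976? YES
  n = 567: C(567, 7) = 3601671315933933; 3601671315933933 < 3656158440062976? YES
  n = 568: C(568, 7) = 3646611956239704; 3646611956239704 < 3656158440062976? YES
  n = 569: C(569, 7) = 3692032389858348; 3692032389858348 < 3656158440062976? NO
The largest n with C(n, 7) < 3656158440062976 is n = 568 (where E[X] = 16882462760369/16926659444736 ≈ 0.9974). Hence R_6(7) > 568, i.e. R_6(7) ≥ 569.

Largest n = 568; hence R_6(7) > 568.


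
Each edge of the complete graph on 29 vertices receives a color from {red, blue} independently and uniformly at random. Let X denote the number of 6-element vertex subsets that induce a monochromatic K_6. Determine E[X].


Let X = Σ_S X_S over the C(29, 6) = 475020 subsets S of size 6, where X_S = 1 if the K_6 on S is monochromatic.
For a fixed S, the K_6 on S has C(6, 2) = 15 edges. P[all 15 edges red] = (1/2)^15, and likewise for blue, so P[monochromatic] = 2·(1/2)^15 = 2^{1 − 15} = 1/16384.
Summing: E[X] = C(29, 6) · 2^{1 − 15} = 475020 · 1/16384 = 118755/4096.
Numerically: E[X] ≈ 28.992920.

E[X] = C(29,6)·2^(1−C(6,2)) = 118755/4096 ≈ 28.992920.


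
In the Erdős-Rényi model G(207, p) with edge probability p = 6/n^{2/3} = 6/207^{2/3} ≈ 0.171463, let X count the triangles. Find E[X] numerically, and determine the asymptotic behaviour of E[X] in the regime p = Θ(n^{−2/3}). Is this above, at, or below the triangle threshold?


Number of potential triangles: C(207, 3) = 1456935.
Each occurs with probability p³ ≈ (0.171463)³ ≈ 5.04095778e-03.
By linearity: E[X] = C(207, 3)·p³ ≈ 1456935 · 5.04095778e-03 ≈ 7344.347826.
Since α = 2/3 < 1, p = c/n^{2/3} ≫ 1/n is above the triangle threshold p ~ 1/n. Asymptotically E[X] ~ (c³/6)·n^{3(1−α)} = (6³/6)·n^{1} → ∞; triangles are abundant w.h.p.

E[X] ≈ 7344.347826; in regime p = Θ(1/n^{2/3}) E[X] diverges (above the triangle threshold p ~ 1/n).


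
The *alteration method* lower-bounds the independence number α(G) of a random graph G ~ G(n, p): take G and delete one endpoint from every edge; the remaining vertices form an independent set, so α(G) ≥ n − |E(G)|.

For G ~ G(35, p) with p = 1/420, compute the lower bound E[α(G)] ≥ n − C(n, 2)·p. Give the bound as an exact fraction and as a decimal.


E[|E(G)|] = C(35, 2)·p = 595 · (1/420) = 17/12.
E[α(G)] ≥ n − E[|E(G)|] = 35 − 17/12 = 403/12.
Numerically: ≈ 33.5833.
(This is only a lower bound; the true E[α(G)] may be larger.)

E[α(G)] ≥ 403/12 ≈ 33.5833.


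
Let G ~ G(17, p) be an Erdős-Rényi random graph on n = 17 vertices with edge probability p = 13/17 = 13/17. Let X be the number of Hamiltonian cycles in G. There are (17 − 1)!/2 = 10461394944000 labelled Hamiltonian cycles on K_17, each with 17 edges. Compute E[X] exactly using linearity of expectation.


K_17 has (17 − 1)!/2 = 10461394944000 labelled Hamiltonian cycles.
For each such Hamiltonian cycle H, let X_H = 1 if all 17 edges of H are present in G. Then P[X_H = 1] = p^{17} = (13/17)^{17} = 8650415919381337933/827240261886336764177.
Summing the indicators: E[X] = Σ_H E[X_H] = 10461394944000 · p^{17} = 10461394944000 · 8650415919381337933/827240261886336764177 = 90495417362513040260241610752000/827240261886336764177.
Numerically: E[X] ≈ 1.094e+11.

E[X] = 10461394944000 · (13/17)^{17} = 90495417362513040260241610752000/827240261886336764177 ≈ 1.094e+11.


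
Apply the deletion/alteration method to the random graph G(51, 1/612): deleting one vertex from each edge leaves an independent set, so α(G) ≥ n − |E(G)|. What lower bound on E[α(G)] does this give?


E[|E(G)|] = C(51, 2)·p = 1275 · (1/612) = 25/12.
E[α(G)] ≥ n − E[|E(G)|] = 51 − 25/12 = 587/12.
Numerically: ≈ 48.91667.
(This is only a lower bound; the true E[α(G)] may be larger.)

E[α(G)] ≥ 587/12 ≈ 48.91667.


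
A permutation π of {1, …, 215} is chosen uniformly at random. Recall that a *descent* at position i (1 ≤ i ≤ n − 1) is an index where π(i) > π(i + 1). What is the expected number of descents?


Write X = Σ X_I over i = 1, …, 214, with X_I the indicator of one descent.
There are 214 indicators.
For each fixed i, the pair (π(i), π(i+1)) is a uniformly random ordered pair of distinct values from {1, …, 215}; by symmetry P[π(i) > π(i+1)] = 1/2.
By linearity: E[X] = 214 · (1/2) = (215 − 1) · (1/2) = 107 ≈ 107.000.

E[X] = 107 = 107.000.


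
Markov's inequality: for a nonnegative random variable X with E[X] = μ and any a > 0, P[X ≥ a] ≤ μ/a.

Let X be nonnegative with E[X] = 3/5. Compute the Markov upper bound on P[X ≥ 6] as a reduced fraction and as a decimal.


μ = E[X] = 3/5, a = 6.
Markov: P[X ≥ 6] ≤ μ/a = (3/5)/6 = 1/10.
Numerically: ≈ 0.100.
(Since a = 6 > μ = 0.600, the bound 1/10 is < 1 and informative.)

P[X ≥ 6] ≤ 1/10 ≈ 0.100.


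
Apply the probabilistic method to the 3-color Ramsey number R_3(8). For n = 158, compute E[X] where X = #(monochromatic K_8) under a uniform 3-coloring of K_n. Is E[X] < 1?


E[X] = C(158, 8) · 3^{1 − 28} = 8044984271181 · 3^{−27} = 8044984271181/7625597484987.
As a reduced fraction: E[X] = 2681661423727/2541865828329 ≈ 1.05500.
Is E[X] < 1? NO.
Since E[X] ≥ 1, the first-moment bound is inconclusive at n = 158; it does NOT by itself certify R_3(8) > 158.

E[X] = 2681661423727/2541865828329 ≈ 1.05500; E[X] ≥ 1; first-moment method inconclusive here.


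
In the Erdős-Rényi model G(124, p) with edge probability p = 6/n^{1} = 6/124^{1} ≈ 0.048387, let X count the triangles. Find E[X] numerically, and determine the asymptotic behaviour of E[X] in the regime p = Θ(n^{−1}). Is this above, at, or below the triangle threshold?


Number of potential triangles: C(124, 3) = 310124.
Each occurs with probability p³ ≈ (0.048387)³ ≈ 1.1328925e-04.
By linearity: E[X] = C(124, 3)·p³ ≈ 310124 · 1.1328925e-04 ≈ 35.13371.
Here α = 1, so p = 6/n is exactly at the triangle threshold p ~ 1/n. Asymptotically E[X] → c³/6 = 6³/6 = 36 ≈ 36.00000, a bounded constant. In this regime the triangle count is asymptotically Poisson(c³/6).

E[X] ≈ 35.13371; in regime p = Θ(1/n^{1}) E[X] stays bounded (at the triangle threshold p ~ 1/n).


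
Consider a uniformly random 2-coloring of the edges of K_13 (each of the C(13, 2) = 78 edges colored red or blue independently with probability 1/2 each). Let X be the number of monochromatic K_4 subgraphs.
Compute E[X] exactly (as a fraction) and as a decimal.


Let X = Σ_S X_S over the C(13, 4) = 715 subsets S of size 4, where X_S = 1 if the K_4 on S is monochromatic.
For a fixed S, the K_4 on S has C(4, 2) = 6 edges. P[all 6 edges red] = (1/2)^6, and likewise for blue, so P[monochromatic] = 2·(1/2)^6 = 2^{1 − 6} = 1/32.
Summing: E[X] = C(13, 4) · 2^{1 − 6} = 715 · 1/32 = 715/32.
Numerically: E[X] ≈ 22.3438.

E[X] = C(13,4)·2^(1−C(4,2)) = 715/32 ≈ 22.3438.


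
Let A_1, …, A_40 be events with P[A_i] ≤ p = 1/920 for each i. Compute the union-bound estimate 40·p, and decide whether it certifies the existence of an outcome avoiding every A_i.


Union bound: P[∪_{i=1}^{40} A_i] ≤ Σ_i P[A_i] ≤ 40·p = 40·(1/920) = 1/23.
Numerically: 1/23 ≈ 0.0435.
Is 1/23 < 1? YES.
Since P[∪ A_i] ≤ 1/23 < 1, the complement has P[∩ A_i^c] ≥ 1 − 1/23 = 22/23 > 0, so some outcome avoids every A_i.

40·p = 1/23 ≈ 0.0435; existence CERTIFIED by the union bound.


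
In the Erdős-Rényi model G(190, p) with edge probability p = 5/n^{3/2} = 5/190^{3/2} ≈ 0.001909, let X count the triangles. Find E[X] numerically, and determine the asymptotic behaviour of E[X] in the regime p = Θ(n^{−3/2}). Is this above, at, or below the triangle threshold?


Number of potential triangles: C(190, 3) = 1125180.
Each occurs with probability p³ ≈ (0.001909)³ ≈ 6.958551e-09.
By linearity: E[X] = C(190, 3)·p³ ≈ 1125180 · 6.958551e-09 ≈ 0.0078.
Since α = 3/2 > 1, p = c/n^{3/2} = o(1/n) is below the triangle threshold p ~ 1/n. Asymptotically E[X] ~ (c³/6)·n^{3(1−α)} = (5³/6)·n^{-1.5} → 0, so by Markov's inequality G has no triangles w.h.p.

E[X] ≈ 0.0078; in regime p = Θ(1/n^{3/2}) E[X] tends to 0 (below the triangle threshold p ~ 1/n).


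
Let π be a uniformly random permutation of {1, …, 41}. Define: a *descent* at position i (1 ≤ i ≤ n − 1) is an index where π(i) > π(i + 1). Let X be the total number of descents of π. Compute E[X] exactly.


Write X = Σ X_I over i = 1, …, 40, with X_I the indicator of one descent.
There are 40 indicators.
For each fixed i, the pair (π(i), π(i+1)) is a uniformly random ordered pair of distinct values from {1, …, 41}; by symmetry P[π(i) > π(i+1)] = 1/2.
By linearity: E[X] = 40 · (1/2) = (41 − 1) · (1/2) = 20 ≈ 20.00000.

E[X] = 20 = 20.00000.


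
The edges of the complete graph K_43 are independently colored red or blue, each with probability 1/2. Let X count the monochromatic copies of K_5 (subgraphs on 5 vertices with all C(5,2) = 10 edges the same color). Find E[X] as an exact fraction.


Let X = Σ_S X_S over the C(43, 5) = 962598 subsets S of size 5, where X_S = 1 if the K_5 on S is monochromatic.
For a fixed S, the K_5 on S has C(5, 2) = 10 edges. P[all 10 edges red] = (1/2)^10, and likewise for blue, so P[monochromatic] = 2·(1/2)^10 = 2^{1 − 10} = 1/512.
By linearity: E[X] = C(43, 5) · 2^{1 − 10} = 962598 · 1/512 = 481299/256.
Numerically: E[X] ≈ 1880.074.

E[X] = C(43,5)·2^(1−C(5,2)) = 481299/256 ≈ 1880.074.


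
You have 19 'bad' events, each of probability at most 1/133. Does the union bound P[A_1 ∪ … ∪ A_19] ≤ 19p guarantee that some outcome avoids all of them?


Union bound: P[∪_{i=1}^{19} A_i] ≤ Σ_i P[A_i] ≤ 19·p = 19·(1/133) = 1/7.
Numerically: 1/7 ≈ 0.142857.
Is 1/7 < 1? YES.
Since P[∪ A_i] ≤ 1/7 < 1, the complement has P[∩ A_i^c] ≥ 1 − 1/7 = 6/7 > 0, so some outcome avoids every A_i.

19·p = 1/7 ≈ 0.142857; existence CERTIFIED by the union bound.


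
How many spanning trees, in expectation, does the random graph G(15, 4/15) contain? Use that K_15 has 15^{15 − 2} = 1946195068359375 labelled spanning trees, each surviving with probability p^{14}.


K_15 has 15^{15 − 2} = 1946195068359375 labelled spanning trees.
For each such spanning tree H, let X_H = 1 if all 14 edges of H are present in G. Then P[X_H = 1] = p^{14} = (4/15)^{14} = 268435456/29192926025390625.
By linearity: E[X] = Σ_H E[X_H] = 1946195068359375 · p^{14} = 1946195068359375 · 268435456/29192926025390625 = 268435456/15.
Numerically: E[X] ≈ 1.78957e+07.

E[X] = 1946195068359375 · (4/15)^{14} = 268435456/15 ≈ 1.78957e+07.


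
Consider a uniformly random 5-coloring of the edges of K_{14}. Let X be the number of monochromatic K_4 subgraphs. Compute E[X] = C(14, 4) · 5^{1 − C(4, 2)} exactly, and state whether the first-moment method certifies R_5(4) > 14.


E[X] = C(14, 4) · 5^{1 − 6} = 1001 · 5^{−5} = 1001/3125.
As a reduced fraction: E[X] = 1001/3125 ≈ 0.320320.
Is E[X] < 1? YES.
Since E[X] < 1, there exists a 5-coloring of K_{14} with no monochromatic K_4; hence R_5(4) > 14.

E[X] = 1001/3125 ≈ 0.320320; E[X] < 1, so R_5(4) > 14.


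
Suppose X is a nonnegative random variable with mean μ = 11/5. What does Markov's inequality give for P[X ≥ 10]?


μ = E[X] = 11/5, a = 10.
Markov: P[X ≥ 10] ≤ μ/a = (11/5)/10 = 11/50.
Numerically: ≈ 0.22000.
(Since a = 10 > μ = 2.20000, the bound 11/50 is < 1 and informative.)

P[X ≥ 10] ≤ 11/50 ≈ 0.22000.


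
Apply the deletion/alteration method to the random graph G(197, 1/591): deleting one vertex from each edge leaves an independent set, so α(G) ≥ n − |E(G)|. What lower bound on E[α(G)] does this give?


E[|E(G)|] = C(197, 2)·p = 19306 · (1/591) = 98/3.
E[α(G)] ≥ n − E[|E(G)|] = 197 − 98/3 = 493/3.
Numerically: ≈ 164.333.
(This is only a lower bound; the true E[α(G)] may be larger.)

E[α(G)] ≥ 493/3 ≈ 164.333.


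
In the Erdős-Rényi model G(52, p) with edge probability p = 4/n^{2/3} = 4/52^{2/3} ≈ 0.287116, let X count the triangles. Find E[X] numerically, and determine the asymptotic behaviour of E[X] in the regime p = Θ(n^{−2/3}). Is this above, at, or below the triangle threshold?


Number of potential triangles: C(52, 3) = 22100.
Each occurs with probability p³ ≈ (0.287116)³ ≈ 2.36686391e-02.
By linearity: E[X] = C(52, 3)·p³ ≈ 22100 · 2.36686391e-02 ≈ 523.076923.
Since α = 2/3 < 1, p = c/n^{2/3} ≫ 1/n is above the triangle threshold p ~ 1/n. Asymptotically E[X] ~ (c³/6)·n^{3(1−α)} = (4³/6)·n^{1} → ∞; triangles are abundant w.h.p.

E[X] ≈ 523.076923; in regime p = Θ(1/n^{2/3}) E[X] diverges (above the triangle threshold p ~ 1/n).


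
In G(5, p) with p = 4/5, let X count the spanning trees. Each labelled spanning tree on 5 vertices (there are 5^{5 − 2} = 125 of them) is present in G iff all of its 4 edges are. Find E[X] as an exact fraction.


K_5 has 5^{5 − 2} = 125 labelled spanning trees.
For each such spanning tree H, let X_H = 1 if all 4 edges of H are present in G. Then P[X_H = 1] = p^{4} = (4/5)^{4} = 256/625.
By linearity: E[X] = Σ_H E[X_H] = 125 · p^{4} = 125 · 256/625 = 256/5.
Numerically: E[X] ≈ 51.2.

E[X] = 125 · (4/5)^{4} = 256/5 ≈ 51.2.


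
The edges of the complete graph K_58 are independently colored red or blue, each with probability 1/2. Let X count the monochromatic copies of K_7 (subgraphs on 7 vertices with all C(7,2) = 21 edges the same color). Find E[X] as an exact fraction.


Let X = Σ_S X_S over the C(58, 7) = 300674088 subsets S of size 7, where X_S = 1 if the K_7 on S is monochromatic.
For a fixed S, the K_7 on S has C(7, 2) = 21 edges. P[all 21 edges red] = (1/2)^21, and likewise for blue, so P[monochromatic] = 2·(1/2)^21 = 2^{1 − 21} = 1/1048576.
By linearity of expectation: E[X] = C(58, 7) · 2^{1 − 21} = 300674088 · 1/1048576 = 37584261/131072.
Numerically: E[X] ≈ 286.7452.

E[X] = C(58,7)·2^(1−C(7,2)) = 37584261/131072 ≈ 286.7452.


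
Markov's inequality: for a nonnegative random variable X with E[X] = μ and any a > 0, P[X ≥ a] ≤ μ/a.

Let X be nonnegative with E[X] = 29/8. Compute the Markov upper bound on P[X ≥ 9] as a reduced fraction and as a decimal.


μ = E[X] = 29/8, a = 9.
Markov: P[X ≥ 9] ≤ μ/a = (29/8)/9 = 29/72.
Numerically: ≈ 0.40278.
(Since a = 9 > μ = 3.62500, the bound 29/72 is < 1 and informative.)

P[X ≥ 9] ≤ 29/72 ≈ 0.40278.


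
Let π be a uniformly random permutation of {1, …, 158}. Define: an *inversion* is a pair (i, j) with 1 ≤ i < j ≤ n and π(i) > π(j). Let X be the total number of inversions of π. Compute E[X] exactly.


Write X = Σ X_I over the C(158, 2) = 12403 pairs i < j, with X_I the indicator of one inversion.
There are 12403 indicators.
For each fixed pair i < j, the values π(i) and π(j) are two distinct elements of {1, …, 158} in uniformly random order; by symmetry P[π(i) > π(j)] = 1/2.
By linearity: E[X] = 12403 · (1/2) = C(158, 2) · (1/2) = 12403/2 = 12403/2 ≈ 6201.500000.

E[X] = 12403/2 = 6201.500000.


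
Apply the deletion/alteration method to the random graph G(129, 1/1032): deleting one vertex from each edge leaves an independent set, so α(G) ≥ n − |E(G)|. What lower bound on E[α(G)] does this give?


E[|E(G)|] = C(129, 2)·p = 8256 · (1/1032) = 8.
E[α(G)] ≥ n − E[|E(G)|] = 129 − 8 = 121.
Numerically: ≈ 121.000000.
(This is only a lower bound; the true E[α(G)] may be larger.)

E[α(G)] ≥ 121 ≈ 121.000000.


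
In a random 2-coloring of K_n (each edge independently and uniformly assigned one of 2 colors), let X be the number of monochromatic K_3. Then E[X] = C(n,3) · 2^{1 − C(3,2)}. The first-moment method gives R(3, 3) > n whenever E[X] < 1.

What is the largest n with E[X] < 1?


We need C(n, 3) · 2^{1 − 3} < 1, i.e. C(n, 3) < 2^{3 − 1} = 4.
Check values of n near the boundary:
  n = 3: C(3, 3) = 1; 1 < 4? YES
  n = 4: C(4, 3) = 4; 4 < 4? NO
  n = 5: C(5, 3) = 10; 10 < 4? NO
The largest n with C(n, 3) < 4 is n = 3 (where E[X] = 1/4 ≈ 0.2500). Hence R(3, 3) > 3, i.e. R(3, 3) ≥ 4.

Largest n = 3; hence R(3, 3) > 3.


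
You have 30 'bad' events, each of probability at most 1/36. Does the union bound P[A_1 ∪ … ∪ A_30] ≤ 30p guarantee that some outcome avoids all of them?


Union bound: P[∪_{i=1}^{30} A_i] ≤ Σ_i P[A_i] ≤ 30·p = 30·(1/36) = 5/6.
Numerically: 5/6 ≈ 0.83333.
Is 5/6 < 1? YES.
Since P[∪ A_i] ≤ 5/6 < 1, the complement has P[∩ A_i^c] ≥ 1 − 5/6 = 1/6 > 0, so some outcome avoids every A_i.

30·p = 5/6 ≈ 0.83333; existence CERTIFIED by the union bound.


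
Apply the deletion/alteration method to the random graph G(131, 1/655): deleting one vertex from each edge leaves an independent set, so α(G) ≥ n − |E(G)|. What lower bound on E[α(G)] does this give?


E[|E(G)|] = C(131, 2)·p = 8515 · (1/655) = 13.
E[α(G)] ≥ n − E[|E(G)|] = 131 − 13 = 118.
Numerically: ≈ 118.000000.
(This is only a lower bound; the true E[α(G)] may be larger.)

E[α(G)] ≥ 118 ≈ 118.000000.


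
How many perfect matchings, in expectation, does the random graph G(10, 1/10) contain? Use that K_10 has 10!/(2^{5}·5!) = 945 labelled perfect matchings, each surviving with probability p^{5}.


K_10 has 10!/(2^{5}·5!) = 945 labelled perfect matchings.
For each such perfect matching H, let X_H = 1 if all 5 edges of H are present in G. Then P[X_H = 1] = p^{5} = (1/10)^{5} = 1/100000.
By linearity: E[X] = Σ_H E[X_H] = 945 · p^{5} = 945 · 1/100000 = 189/20000.
Numerically: E[X] ≈ 0.00945.

E[X] = 945 · (1/10)^{5} = 189/20000 ≈ 0.00945.


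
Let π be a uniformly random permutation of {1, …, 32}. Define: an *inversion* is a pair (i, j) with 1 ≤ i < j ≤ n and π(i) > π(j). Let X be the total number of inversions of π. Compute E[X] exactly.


Write X = Σ X_I over the C(32, 2) = 496 pairs i < j, with X_I the indicator of one inversion.
There are 496 indicators.
For each fixed pair i < j, the values π(i) and π(j) are two distinct elements of {1, …, 32} in uniformly random order; by symmetry P[π(i) > π(j)] = 1/2.
By linearity: E[X] = 496 · (1/2) = C(32, 2) · (1/2) = 496/2 = 248 ≈ 248.0000.

E[X] = 248 = 248.0000.


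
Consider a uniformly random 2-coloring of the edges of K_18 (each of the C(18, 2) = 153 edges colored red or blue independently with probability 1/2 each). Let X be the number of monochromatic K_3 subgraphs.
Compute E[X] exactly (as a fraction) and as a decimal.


Let X = Σ_S X_S over the C(18, 3) = 816 subsets S of size 3, where X_S = 1 if the K_3 on S is monochromatic.
For a fixed S, the K_3 on S has C(3, 2) = 3 edges. P[all 3 edges red] = (1/2)^3, and likewise for blue, so P[monochromatic] = 2·(1/2)^3 = 2^{1 − 3} = 1/4.
By linearity of expectation: E[X] = C(18, 3) · 2^{1 − 3} = 816 · 1/4 = 204.
Numerically: E[X] ≈ 204.0000.

E[X] = C(18,3)·2^(1−C(3,2)) = 204 ≈ 204.0000.


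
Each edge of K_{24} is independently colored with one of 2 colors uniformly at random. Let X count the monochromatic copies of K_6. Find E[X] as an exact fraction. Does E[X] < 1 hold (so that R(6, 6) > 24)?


E[X] = C(24, 6) · 2^{1 − 15} = 134596 · 2^{−14} = 134596/16384.
As a reduced fraction: E[X] = 33649/4096 ≈ 8.21509.
Is E[X] < 1? NO.
Since E[X] ≥ 1, the first-moment bound is inconclusive at n = 24; it does NOT by itself certify R(6, 6) > 24.

E[X] = 33649/4096 ≈ 8.21509; E[X] ≥ 1; first-moment method inconclusive here.


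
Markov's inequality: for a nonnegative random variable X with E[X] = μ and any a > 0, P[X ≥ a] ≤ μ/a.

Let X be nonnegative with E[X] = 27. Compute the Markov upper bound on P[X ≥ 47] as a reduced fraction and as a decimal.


μ = E[X] = 27, a = 47.
Markov: P[X ≥ 47] ≤ μ/a = (27)/47 = 27/47.
Numerically: ≈ 0.57447.
(Since a = 47 > μ = 27.00000, the bound 27/47 is < 1 and informative.)

P[X ≥ 47] ≤ 27/47 ≈ 0.57447.


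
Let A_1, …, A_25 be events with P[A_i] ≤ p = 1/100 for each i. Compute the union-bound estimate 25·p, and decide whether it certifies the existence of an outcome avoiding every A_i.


Union bound: P[∪_{i=1}^{25} A_i] ≤ Σ_i P[A_i] ≤ 25·p = 25·(1/100) = 1/4.
Numerically: 1/4 ≈ 0.2500.
Is 1/4 < 1? YES.
Since P[∪ A_i] ≤ 1/4 < 1, the complement has P[∩ A_i^c] ≥ 1 − 1/4 = 3/4 > 0, so some outcome avoids every A_i.

25·p = 1/4 ≈ 0.2500; existence CERTIFIED by the union bound.


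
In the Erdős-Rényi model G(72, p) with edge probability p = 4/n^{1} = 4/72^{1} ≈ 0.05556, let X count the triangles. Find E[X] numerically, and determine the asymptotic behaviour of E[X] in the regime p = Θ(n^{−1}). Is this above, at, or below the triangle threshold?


Number of potential triangles: C(72, 3) = 59640.
Each occurs with probability p³ ≈ (0.05556)³ ≈ 1.714678e-04.
By linearity: E[X] = C(72, 3)·p³ ≈ 59640 · 1.714678e-04 ≈ 10.2263.
Here α = 1, so p = 4/n is exactly at the triangle threshold p ~ 1/n. Asymptotically E[X] → c³/6 = 4³/6 = 32/3 ≈ 10.6667, a bounded constant. In this regime the triangle count is asymptotically Poisson(c³/6).

E[X] ≈ 10.2263; in regime p = Θ(1/n^{1}) E[X] stays bounded (at the triangle threshold p ~ 1/n).


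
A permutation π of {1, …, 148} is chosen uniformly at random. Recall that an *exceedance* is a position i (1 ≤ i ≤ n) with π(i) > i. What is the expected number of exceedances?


Write X = Σ_{i=1}^{148} X_i, where X_i = 1_{π(i) > i}.
For each fixed i, π(i) is uniform over {1, …, 148} (marginal of a uniform permutation), so P[π(i) > i] = (n − i)/n. Summing: Σ_{i=1}^{148} (n − i)/n = (0 + 1 + … + 147)/148 = 148(148 − 1)/(2·148) = (148 − 1)/2.
Hence E[X] = Σ_{i=1}^{148} (148 − i)/148 = 147/2 ≈ 73.500.

E[X] = 147/2 = 73.500.


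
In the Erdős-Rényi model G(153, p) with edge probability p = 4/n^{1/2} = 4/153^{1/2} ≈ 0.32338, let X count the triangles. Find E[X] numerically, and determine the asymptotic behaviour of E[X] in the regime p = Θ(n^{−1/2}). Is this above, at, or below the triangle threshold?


Number of potential triangles: C(153, 3) = 585276.
Each occurs with probability p³ ≈ (0.32338)³ ≈ 3.3817603e-02.
By linearity: E[X] = C(153, 3)·p³ ≈ 585276 · 3.3817603e-02 ≈ 19792.63170.
Since α = 1/2 < 1, p = c/n^{1/2} ≫ 1/n is above the triangle threshold p ~ 1/n. Asymptotically E[X] ~ (c³/6)·n^{3(1−α)} = (4³/6)·n^{1.5} → ∞; triangles are abundant w.h.p.

E[X] ≈ 19792.63170; in regime p = Θ(1/n^{1/2}) E[X] diverges (above the triangle threshold p ~ 1/n).


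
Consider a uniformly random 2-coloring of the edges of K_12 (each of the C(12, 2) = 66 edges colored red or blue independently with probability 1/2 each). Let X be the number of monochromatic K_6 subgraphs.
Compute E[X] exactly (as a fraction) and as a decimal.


Let X = Σ_S X_S over the C(12, 6) = 924 subsets S of size 6, where X_S = 1 if the K_6 on S is monochromatic.
For a fixed S, the K_6 on S has C(6, 2) = 15 edges. P[all 15 edges red] = (1/2)^15, and likewise for blue, so P[monochromatic] = 2·(1/2)^15 = 2^{1 − 15} = 1/16384.
By linearity: E[X] = C(12, 6) · 2^{1 − 15} = 924 · 1/16384 = 231/4096.
Numerically: E[X] ≈ 0.056.

E[X] = C(12,6)·2^(1−C(6,2)) = 231/4096 ≈ 0.056.


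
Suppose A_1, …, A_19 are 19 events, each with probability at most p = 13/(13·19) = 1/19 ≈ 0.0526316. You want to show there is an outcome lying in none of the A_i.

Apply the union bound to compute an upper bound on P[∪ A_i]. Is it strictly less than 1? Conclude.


Union bound: P[∪_{i=1}^{19} A_i] ≤ Σ_i P[A_i] ≤ 19·p = 19·(1/19) = 1.
Numerically: 1 ≈ 1.0000000.
Is 1 < 1? NO.
Since the bound 1 is ≥ 1, the union bound is uninformative here; it does NOT by itself certify existence.

19·p = 1 ≈ 1.0000000; existence NOT certified by the union bound.


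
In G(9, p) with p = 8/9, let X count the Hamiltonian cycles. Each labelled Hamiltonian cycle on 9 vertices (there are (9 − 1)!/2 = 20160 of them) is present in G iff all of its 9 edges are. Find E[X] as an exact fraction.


K_9 has (9 − 1)!/2 = 20160 labelled Hamiltonian cycles.
For each such Hamiltonian cycle H, let X_H = 1 if all 9 edges of H are present in G. Then P[X_H = 1] = p^{9} = (8/9)^{9} = 134217728/387420489.
By linearity of expectation: E[X] = Σ_H E[X_H] = 20160 · p^{9} = 20160 · 134217728/387420489 = 300647710720/43046721.
Numerically: E[X] ≈ 6984.22.

E[X] = 20160 · (8/9)^{9} = 300647710720/43046721 ≈ 6984.22.


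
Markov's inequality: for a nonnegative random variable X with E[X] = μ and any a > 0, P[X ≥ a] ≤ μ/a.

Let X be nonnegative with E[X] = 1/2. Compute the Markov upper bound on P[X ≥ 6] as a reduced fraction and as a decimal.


μ = E[X] = 1/2, a = 6.
Markov: P[X ≥ 6] ≤ μ/a = (1/2)/6 = 1/12.
Numerically: ≈ 0.0833.
(Since a = 6 > μ = 0.5000, the bound 1/12 is < 1 and informative.)

P[X ≥ 6] ≤ 1/12 ≈ 0.0833.


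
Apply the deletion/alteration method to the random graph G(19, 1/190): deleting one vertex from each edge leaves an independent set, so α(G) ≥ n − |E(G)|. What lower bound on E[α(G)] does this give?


E[|E(G)|] = C(19, 2)·p = 171 · (1/190) = 9/10.
E[α(G)] ≥ n − E[|E(G)|] = 19 − 9/10 = 181/10.
Numerically: ≈ 18.100.
(This is only a lower bound; the true E[α(G)] may be larger.)

E[α(G)] ≥ 181/10 ≈ 18.100.


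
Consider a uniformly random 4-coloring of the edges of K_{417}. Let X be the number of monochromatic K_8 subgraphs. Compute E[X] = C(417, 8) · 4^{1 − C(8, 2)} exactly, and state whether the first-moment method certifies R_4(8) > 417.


E[X] = C(417, 8) · 4^{1 − 28} = 21194845068522060 · 4^{−27} = 21194845068522060/18014398509481984.
As a reduced fraction: E[X] = 5298711267130515/4503599627370496 ≈ 1.176550.
Is E[X] < 1? NO.
Since E[X] ≥ 1, the first-moment bound is inconclusive at n = 417; it does NOT by itself certify R_4(8) > 417.

E[X] = 5298711267130515/4503599627370496 ≈ 1.176550; E[X] ≥ 1; first-moment method inconclusive here.


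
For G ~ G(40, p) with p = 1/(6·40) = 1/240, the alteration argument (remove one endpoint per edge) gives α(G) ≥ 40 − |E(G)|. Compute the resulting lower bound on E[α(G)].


E[|E(G)|] = C(40, 2)·p = 780 · (1/240) = 13/4.
E[α(G)] ≥ n − E[|E(G)|] = 40 − 13/4 = 147/4.
Numerically: ≈ 36.7500.
(This is only a lower bound; the true E[α(G)] may be larger.)

E[α(G)] ≥ 147/4 ≈ 36.7500.


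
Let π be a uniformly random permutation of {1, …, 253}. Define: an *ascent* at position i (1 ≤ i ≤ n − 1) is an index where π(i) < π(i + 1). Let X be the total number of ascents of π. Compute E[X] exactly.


Write X = Σ X_I over i = 1, …, 252, with X_I the indicator of one ascent.
There are 252 indicators.
For each fixed i, the pair (π(i), π(i+1)) is a uniformly random ordered pair of distinct values from {1, …, 253}; by symmetry P[π(i) < π(i+1)] = 1/2.
By linearity: E[X] = 252 · (1/2) = (253 − 1) · (1/2) = 126 ≈ 126.000.

E[X] = 126 = 126.000.


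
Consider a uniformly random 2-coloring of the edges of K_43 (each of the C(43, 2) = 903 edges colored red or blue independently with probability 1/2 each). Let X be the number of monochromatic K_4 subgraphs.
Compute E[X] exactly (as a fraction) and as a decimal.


Let X = Σ_S X_S over the C(43, 4) = 123410 subsets S of size 4, where X_S = 1 if the K_4 on S is monochromatic.
For a fixed S, the K_4 on S has C(4, 2) = 6 edges. P[all 6 edges red] = (1/2)^6, and likewise for blue, so P[monochromatic] = 2·(1/2)^6 = 2^{1 − 6} = 1/32.
By linearity of expectation: E[X] = C(43, 4) · 2^{1 − 6} = 123410 · 1/32 = 61705/16.
Numerically: E[X] ≈ 3856.562.

E[X] = C(43,4)·2^(1−C(4,2)) = 61705/16 ≈ 3856.562.


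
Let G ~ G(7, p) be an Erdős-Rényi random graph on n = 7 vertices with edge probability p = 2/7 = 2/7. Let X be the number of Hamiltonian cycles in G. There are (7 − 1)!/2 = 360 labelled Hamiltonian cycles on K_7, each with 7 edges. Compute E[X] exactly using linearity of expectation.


K_7 has (7 − 1)!/2 = 360 labelled Hamiltonian cycles.
For each such Hamiltonian cycle H, let X_H = 1 if all 7 edges of H are present in G. Then P[X_H = 1] = p^{7} = (2/7)^{7} = 128/823543.
By linearity: E[X] = Σ_H E[X_H] = 360 · p^{7} = 360 · 128/823543 = 46080/823543.
Numerically: E[X] ≈ 0.0559534.

E[X] = 360 · (2/7)^{7} = 46080/823543 ≈ 0.0559534.


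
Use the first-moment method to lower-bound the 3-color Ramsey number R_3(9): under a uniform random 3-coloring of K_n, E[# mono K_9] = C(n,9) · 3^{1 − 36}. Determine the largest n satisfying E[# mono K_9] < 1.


We need C(n, 9) · 3^{1 − 36} < 1, i.e. C(n, 9) < 3^{36 − 1} = 50031545098999707.
Check values of n near the boundary:
  n = 300: C(300, 9) = 48052241692154700; 48052241692154700 < 50031545098999707? YES
  n = 301: C(301, 9) = 49533303936090975; 49533303936090975 < 50031545098999707? YES
  n = 302: C(302, 9) = 51054804739588650; 51054804739588650 < 50031545098999707? NO
  n = 303: C(303, 9) = 52617706925494425; 52617706925494425 < 50031545098999707? NO
The largest n with C(n, 9) < 50031545098999707 is n = 301 (where E[X] = 16511101312030325/16677181699666569 ≈ 0.990). Hence R_3(9) > 301, i.e. R_3(9) ≥ 302.

Largest n = 301; hence R_3(9) > 301.


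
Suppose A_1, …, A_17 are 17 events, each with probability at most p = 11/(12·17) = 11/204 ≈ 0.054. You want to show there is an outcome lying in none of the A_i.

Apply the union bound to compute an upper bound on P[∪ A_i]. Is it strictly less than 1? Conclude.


Union bound: P[∪_{i=1}^{17} A_i] ≤ Σ_i P[A_i] ≤ 17·p = 17·(11/204) = 11/12.
Numerically: 11/12 ≈ 0.917.
Is 11/12 < 1? YES.
Since P[∪ A_i] ≤ 11/12 < 1, the complement has P[∩ A_i^c] ≥ 1 − 11/12 = 1/12 > 0, so some outcome avoids every A_i.

17·p = 11/12 ≈ 0.917; existence CERTIFIED by the union bound.


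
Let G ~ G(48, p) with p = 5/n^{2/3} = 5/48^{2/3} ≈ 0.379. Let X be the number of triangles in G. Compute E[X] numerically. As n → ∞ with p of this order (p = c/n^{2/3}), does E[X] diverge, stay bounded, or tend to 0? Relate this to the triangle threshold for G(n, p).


Number of potential triangles: C(48, 3) = 17296.
Each occurs with probability p³ ≈ (0.379)³ ≈ 5.42535e-02.
By linearity: E[X] = C(48, 3)·p³ ≈ 17296 · 5.42535e-02 ≈ 938.368.
Since α = 2/3 < 1, p = c/n^{2/3} ≫ 1/n is above the triangle threshold p ~ 1/n. Asymptotically E[X] ~ (c³/6)·n^{3(1−α)} = (5³/6)·n^{1} → ∞; triangles are abundant w.h.p.

E[X] ≈ 938.368; in regime p = Θ(1/n^{2/3}) E[X] diverges (above the triangle threshold p ~ 1/n).


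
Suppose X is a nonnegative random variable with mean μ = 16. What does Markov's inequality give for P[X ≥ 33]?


μ = E[X] = 16, a = 33.
Markov: P[X ≥ 33] ≤ μ/a = (16)/33 = 16/33.
Numerically: ≈ 0.485.
(Since a = 33 > μ = 16.000, the bound 16/33 is < 1 and informative.)

P[X ≥ 33] ≤ 16/33 ≈ 0.485.


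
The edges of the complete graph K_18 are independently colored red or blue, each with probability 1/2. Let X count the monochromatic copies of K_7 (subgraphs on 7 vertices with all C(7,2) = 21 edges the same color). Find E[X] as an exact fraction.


Let X = Σ_S X_S over the C(18, 7) = 31824 subsets S of size 7, where X_S = 1 if the K_7 on S is monochromatic.
For a fixed S, the K_7 on S has C(7, 2) = 21 edges. P[all 21 edges red] = (1/2)^21, and likewise for blue, so P[monochromatic] = 2·(1/2)^21 = 2^{1 − 21} = 1/1048576.
By linearity of expectation: E[X] = C(18, 7) · 2^{1 − 21} = 31824 · 1/1048576 = 1989/65536.
Numerically: E[X] ≈ 0.030.

E[X] = C(18,7)·2^(1−C(7,2)) = 1989/65536 ≈ 0.030.


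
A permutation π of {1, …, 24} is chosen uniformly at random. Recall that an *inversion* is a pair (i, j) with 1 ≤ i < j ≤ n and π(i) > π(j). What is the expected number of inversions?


Write X = Σ X_I over the C(24, 2) = 276 pairs i < j, with X_I the indicator of one inversion.
There are 276 indicators.
For each fixed pair i < j, the values π(i) and π(j) are two distinct elements of {1, …, 24} in uniformly random order; by symmetry P[π(i) > π(j)] = 1/2.
By linearity: E[X] = 276 · (1/2) = C(24, 2) · (1/2) = 276/2 = 138 ≈ 138.0000.

E[X] = 138 = 138.0000.


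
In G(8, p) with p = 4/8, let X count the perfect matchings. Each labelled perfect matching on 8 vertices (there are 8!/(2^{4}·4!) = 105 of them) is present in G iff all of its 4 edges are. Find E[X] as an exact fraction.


K_8 has 8!/(2^{4}·4!) = 105 labelled perfect matchings.
For each such perfect matching H, let X_H = 1 if all 4 edges of H are present in G. Then P[X_H = 1] = p^{4} = (1/2)^{4} = 1/16.
Summing the indicators: E[X] = Σ_H E[X_H] = 105 · p^{4} = 105 · 1/16 = 105/16.
Numerically: E[X] ≈ 6.5625.

E[X] = 105 · (1/2)^{4} = 105/16 ≈ 6.5625.


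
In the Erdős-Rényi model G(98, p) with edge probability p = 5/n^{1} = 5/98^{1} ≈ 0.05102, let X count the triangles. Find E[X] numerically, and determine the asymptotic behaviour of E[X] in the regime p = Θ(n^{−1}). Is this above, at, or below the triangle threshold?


Number of potential triangles: C(98, 3) = 152096.
Each occurs with probability p³ ≈ (0.05102)³ ≈ 1.328103e-04.
By linearity: E[X] = C(98, 3)·p³ ≈ 152096 · 1.328103e-04 ≈ 20.1999.
Here α = 1, so p = 5/n is exactly at the triangle threshold p ~ 1/n. Asymptotically E[X] → c³/6 = 5³/6 = 125/6 ≈ 20.8333, a bounded constant. In this regime the triangle count is asymptotically Poisson(c³/6).

E[X] ≈ 20.1999; in regime p = Θ(1/n^{1}) E[X] stays bounded (at the triangle threshold p ~ 1/n).


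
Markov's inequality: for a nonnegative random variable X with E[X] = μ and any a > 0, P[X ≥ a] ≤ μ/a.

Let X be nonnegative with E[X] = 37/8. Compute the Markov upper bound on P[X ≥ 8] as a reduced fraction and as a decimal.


μ = E[X] = 37/8, a = 8.
Markov: P[X ≥ 8] ≤ μ/a = (37/8)/8 = 37/64.
Numerically: ≈ 0.57812.
(Since a = 8 > μ = 4.62500, the bound 37/64 is < 1 and informative.)

P[X ≥ 8] ≤ 37/64 ≈ 0.57812.


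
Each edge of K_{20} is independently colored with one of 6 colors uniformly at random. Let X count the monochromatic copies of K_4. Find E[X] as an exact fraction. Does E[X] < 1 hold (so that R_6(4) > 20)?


E[X] = C(20, 4) · 6^{1 − 6} = 4845 · 6^{−5} = 4845/7776.
As a reduced fraction: E[X] = 1615/2592 ≈ 0.6230710.
Is E[X] < 1? YES.
Since E[X] < 1, there exists a 6-coloring of K_{20} with no monochromatic K_4; hence R_6(4) > 20.

E[X] = 1615/2592 ≈ 0.6230710; E[X] < 1, so R_6(4) > 20.


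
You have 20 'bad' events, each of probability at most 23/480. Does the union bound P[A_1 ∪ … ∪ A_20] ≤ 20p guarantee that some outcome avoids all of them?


Union bound: P[∪_{i=1}^{20} A_i] ≤ Σ_i P[A_i] ≤ 20·p = 20·(23/480) = 23/24.
Numerically: 23/24 ≈ 0.9583333.
Is 23/24 < 1? YES.
Since P[∪ A_i] ≤ 23/24 < 1, the complement has P[∩ A_i^c] ≥ 1 − 23/24 = 1/24 > 0, so some outcome avoids every A_i.

20·p = 23/24 ≈ 0.9583333; existence CERTIFIED by the union bound.


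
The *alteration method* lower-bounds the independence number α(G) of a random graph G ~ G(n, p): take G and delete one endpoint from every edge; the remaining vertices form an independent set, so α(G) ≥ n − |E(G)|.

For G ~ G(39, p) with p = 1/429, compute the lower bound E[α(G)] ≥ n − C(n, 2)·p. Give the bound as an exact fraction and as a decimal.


E[|E(G)|] = C(39, 2)·p = 741 · (1/429) = 19/11.
E[α(G)] ≥ n − E[|E(G)|] = 39 − 19/11 = 410/11.
Numerically: ≈ 37.2727.
(This is only a lower bound; the true E[α(G)] may be larger.)

E[α(G)] ≥ 410/11 ≈ 37.2727.


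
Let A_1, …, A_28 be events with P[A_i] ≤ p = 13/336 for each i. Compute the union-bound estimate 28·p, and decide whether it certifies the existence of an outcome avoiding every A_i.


Union bound: P[∪_{i=1}^{28} A_i] ≤ Σ_i P[A_i] ≤ 28·p = 28·(13/336) = 13/12.
Numerically: 13/12 ≈ 1.0833.
Is 13/12 < 1? NO.
Since the bound 13/12 is ≥ 1, the union bound is uninformative here; it does NOT by itself certify existence.

28·p = 13/12 ≈ 1.0833; existence NOT certified by the union bound.


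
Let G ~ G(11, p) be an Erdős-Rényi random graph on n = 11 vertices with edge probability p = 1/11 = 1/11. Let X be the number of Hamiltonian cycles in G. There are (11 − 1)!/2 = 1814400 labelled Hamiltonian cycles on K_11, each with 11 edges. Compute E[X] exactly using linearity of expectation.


K_11 has (11 − 1)!/2 = 1814400 labelled Hamiltonian cycles.
For each such Hamiltonian cycle H, let X_H = 1 if all 11 edges of H are present in G. Then P[X_H = 1] = p^{11} = (1/11)^{11} = 1/285311670611.
Summing the indicators: E[X] = Σ_H E[X_H] = 1814400 · p^{11} = 1814400 · 1/285311670611 = 1814400/285311670611.
Numerically: E[X] ≈ 6.359e-06.

E[X] = 1814400 · (1/11)^{11} = 1814400/285311670611 ≈ 6.359e-06.


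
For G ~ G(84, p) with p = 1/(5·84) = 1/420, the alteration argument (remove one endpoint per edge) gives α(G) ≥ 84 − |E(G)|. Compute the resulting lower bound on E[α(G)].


E[|E(G)|] = C(84, 2)·p = 3486 · (1/420) = 83/10.
E[α(G)] ≥ n − E[|E(G)|] = 84 − 83/10 = 757/10.
Numerically: ≈ 75.7000.
(This is only a lower bound; the true E[α(G)] may be larger.)

E[α(G)] ≥ 757/10 ≈ 75.7000.


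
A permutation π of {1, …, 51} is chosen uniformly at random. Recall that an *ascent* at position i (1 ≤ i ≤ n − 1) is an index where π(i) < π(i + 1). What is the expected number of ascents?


Write X = Σ X_I over i = 1, …, 50, with X_I the indicator of one ascent.
There are 50 indicators.
For each fixed i, the pair (π(i), π(i+1)) is a uniformly random ordered pair of distinct values from {1, …, 51}; by symmetry P[π(i) < π(i+1)] = 1/2.
By linearity: E[X] = 50 · (1/2) = (51 − 1) · (1/2) = 25 ≈ 25.000000.

E[X] = 25 = 25.000000.
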